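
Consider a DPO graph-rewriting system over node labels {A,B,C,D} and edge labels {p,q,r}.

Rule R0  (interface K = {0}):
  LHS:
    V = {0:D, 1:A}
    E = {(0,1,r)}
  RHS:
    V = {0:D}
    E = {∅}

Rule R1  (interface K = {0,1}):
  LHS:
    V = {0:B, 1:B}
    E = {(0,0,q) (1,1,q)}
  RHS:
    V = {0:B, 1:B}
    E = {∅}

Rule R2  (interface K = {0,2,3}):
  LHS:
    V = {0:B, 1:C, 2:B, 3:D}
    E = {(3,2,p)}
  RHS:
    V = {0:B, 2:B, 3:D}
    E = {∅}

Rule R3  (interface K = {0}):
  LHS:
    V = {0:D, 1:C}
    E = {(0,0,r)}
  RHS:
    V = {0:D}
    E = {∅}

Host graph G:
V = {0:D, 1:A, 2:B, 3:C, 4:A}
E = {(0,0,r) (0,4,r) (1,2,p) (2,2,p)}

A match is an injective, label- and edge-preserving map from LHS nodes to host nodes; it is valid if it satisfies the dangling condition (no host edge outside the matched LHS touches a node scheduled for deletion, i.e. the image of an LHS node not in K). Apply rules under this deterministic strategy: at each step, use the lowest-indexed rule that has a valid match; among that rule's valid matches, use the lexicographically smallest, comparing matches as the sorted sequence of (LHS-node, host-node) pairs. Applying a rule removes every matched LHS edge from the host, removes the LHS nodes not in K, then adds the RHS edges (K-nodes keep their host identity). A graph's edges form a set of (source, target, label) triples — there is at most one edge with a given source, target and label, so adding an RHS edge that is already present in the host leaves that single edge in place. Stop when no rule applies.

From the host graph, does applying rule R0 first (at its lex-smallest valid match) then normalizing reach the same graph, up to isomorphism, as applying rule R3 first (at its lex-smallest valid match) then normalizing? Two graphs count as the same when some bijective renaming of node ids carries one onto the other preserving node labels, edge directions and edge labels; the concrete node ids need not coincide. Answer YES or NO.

Answer: YES

Steps:
branch R0-first: apply at {0↦0, 1↦4} → |E|=3, then 1 more step(s) → NF |V|=3 |E|=2 V={0:D, 1:A, 2:B} E=1-p->2 2-p->2
branch R3-first: apply at {0↦0, 1↦3} → |E|=3, then 1 more step(s) → NF |V|=3 |E|=2 V={0:D, 1:A, 2:B} E=1-p->2 2-p->2
graphs isomorphic (equal up to label-preserving node renaming)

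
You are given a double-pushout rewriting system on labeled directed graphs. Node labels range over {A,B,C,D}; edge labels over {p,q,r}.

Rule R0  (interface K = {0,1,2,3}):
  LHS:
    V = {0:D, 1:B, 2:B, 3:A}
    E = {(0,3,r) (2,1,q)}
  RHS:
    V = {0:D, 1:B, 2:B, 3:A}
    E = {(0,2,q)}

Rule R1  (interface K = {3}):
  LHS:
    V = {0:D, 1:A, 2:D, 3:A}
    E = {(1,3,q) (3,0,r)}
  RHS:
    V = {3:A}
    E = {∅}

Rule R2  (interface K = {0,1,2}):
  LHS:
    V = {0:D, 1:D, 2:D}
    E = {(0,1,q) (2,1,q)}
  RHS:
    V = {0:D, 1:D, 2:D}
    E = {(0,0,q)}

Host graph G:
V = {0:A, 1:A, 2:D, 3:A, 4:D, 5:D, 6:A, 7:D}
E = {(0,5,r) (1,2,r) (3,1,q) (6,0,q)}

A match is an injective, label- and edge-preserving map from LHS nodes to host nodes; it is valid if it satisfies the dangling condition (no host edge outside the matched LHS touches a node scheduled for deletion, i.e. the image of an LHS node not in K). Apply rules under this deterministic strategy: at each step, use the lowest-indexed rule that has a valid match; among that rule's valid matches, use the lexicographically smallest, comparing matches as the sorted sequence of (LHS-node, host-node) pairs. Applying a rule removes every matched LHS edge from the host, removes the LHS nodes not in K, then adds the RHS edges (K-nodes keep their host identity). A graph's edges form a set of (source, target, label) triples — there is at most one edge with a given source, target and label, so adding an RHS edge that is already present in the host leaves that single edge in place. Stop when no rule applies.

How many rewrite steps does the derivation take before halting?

initial: |V|=8 |E|=4  E = 0-r->5 1-r->2 3-q->1 6-q->0
step 1: apply R1 at {0↦2, 1↦3, 2↦4, 3↦1}  → |V|=5 |E|=2  E = 0-r->5 6-q->0
step 2: apply R1 at {0↦5, 1↦6, 2↦7, 3↦0}  → |V|=2 |E|=0  E = ∅
final graph: no rule applies after step 2

Answer: 2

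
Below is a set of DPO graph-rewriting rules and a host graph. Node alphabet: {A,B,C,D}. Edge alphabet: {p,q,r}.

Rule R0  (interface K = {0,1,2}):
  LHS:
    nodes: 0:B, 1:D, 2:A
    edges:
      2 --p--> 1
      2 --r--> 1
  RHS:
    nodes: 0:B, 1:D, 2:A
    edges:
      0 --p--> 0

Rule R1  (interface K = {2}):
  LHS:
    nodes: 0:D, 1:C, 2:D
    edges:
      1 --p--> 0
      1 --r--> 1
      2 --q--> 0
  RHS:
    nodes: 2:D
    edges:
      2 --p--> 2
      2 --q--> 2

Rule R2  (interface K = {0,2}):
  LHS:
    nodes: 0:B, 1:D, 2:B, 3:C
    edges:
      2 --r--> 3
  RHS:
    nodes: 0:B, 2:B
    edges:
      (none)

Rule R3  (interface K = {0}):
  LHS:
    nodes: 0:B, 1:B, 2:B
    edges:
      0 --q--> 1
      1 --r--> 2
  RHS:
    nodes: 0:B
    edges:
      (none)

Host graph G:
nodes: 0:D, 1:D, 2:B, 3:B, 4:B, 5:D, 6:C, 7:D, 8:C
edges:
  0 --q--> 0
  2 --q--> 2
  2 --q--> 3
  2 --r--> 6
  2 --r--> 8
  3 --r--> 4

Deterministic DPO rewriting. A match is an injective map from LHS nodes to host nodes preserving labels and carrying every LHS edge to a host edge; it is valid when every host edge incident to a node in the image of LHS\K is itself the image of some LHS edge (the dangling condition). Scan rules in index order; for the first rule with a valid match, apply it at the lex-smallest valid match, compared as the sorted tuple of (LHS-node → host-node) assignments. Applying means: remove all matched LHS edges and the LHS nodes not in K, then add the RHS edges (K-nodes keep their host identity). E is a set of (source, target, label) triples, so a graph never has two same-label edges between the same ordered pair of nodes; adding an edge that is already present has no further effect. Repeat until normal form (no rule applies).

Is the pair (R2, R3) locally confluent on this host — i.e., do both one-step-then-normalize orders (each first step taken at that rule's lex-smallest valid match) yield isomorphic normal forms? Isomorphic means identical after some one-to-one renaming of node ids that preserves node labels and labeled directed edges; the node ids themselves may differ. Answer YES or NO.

branch R2-first: apply at {0↦3, 1↦1, 2↦2, 3↦6} → |E|=5, then 2 more step(s) → NF |V|=3 |E|=2 V={0:D, 2:B, 7:D} E=0-q->0 2-q->2
branch R3-first: apply at {0↦2, 1↦3, 2↦4} → |E|=4, then 0 more step(s) → NF |V|=7 |E|=4 V={0:D, 1:D, 2:B, 5:D, 6:C, 7:D, 8:C} E=0-q->0 2-q->2 2-r->6 2-r->8
graphs not isomorphic

Answer: NO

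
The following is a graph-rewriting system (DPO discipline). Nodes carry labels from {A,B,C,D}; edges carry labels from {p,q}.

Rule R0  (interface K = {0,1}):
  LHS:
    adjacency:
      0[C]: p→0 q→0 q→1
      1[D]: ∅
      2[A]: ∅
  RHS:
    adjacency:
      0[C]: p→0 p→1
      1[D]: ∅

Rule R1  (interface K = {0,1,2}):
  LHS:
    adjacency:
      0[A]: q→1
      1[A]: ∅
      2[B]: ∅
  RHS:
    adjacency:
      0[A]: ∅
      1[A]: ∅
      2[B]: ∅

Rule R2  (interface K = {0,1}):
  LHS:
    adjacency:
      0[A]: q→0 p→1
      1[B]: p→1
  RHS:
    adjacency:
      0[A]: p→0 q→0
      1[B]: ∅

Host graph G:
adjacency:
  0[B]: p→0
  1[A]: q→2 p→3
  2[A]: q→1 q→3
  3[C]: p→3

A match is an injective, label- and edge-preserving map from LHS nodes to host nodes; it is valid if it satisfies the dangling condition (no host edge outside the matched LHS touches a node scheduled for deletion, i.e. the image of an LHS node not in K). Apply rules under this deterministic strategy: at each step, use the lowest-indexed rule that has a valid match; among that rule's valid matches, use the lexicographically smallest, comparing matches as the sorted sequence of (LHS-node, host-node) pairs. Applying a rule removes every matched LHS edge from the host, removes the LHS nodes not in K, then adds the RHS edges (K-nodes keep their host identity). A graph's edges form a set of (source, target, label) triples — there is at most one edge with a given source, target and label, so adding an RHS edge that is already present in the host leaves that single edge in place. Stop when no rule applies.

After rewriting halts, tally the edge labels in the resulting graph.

start.  V:4 E:6  edges: 0-p->0 1-q->2 1-p->3 2-q->1 2-q->3 3-p->3
1. fire R1 via {0↦1, 1↦2, 2↦0}  →  V:4 E:5  edges: 0-p->0 1-p->3 2-q->1 2-q->3 3-p->3
2. fire R1 via {0↦2, 1↦1, 2↦0}  →  V:4 E:4  edges: 0-p->0 1-p->3 2-q->3 3-p->3
final graph: no rule applies after step 2
NF edges: [(0, 0, 'p'), (1, 3, 'p'), (2, 3, 'q'), (3, 3, 'p')]

Answer: p:3 q:1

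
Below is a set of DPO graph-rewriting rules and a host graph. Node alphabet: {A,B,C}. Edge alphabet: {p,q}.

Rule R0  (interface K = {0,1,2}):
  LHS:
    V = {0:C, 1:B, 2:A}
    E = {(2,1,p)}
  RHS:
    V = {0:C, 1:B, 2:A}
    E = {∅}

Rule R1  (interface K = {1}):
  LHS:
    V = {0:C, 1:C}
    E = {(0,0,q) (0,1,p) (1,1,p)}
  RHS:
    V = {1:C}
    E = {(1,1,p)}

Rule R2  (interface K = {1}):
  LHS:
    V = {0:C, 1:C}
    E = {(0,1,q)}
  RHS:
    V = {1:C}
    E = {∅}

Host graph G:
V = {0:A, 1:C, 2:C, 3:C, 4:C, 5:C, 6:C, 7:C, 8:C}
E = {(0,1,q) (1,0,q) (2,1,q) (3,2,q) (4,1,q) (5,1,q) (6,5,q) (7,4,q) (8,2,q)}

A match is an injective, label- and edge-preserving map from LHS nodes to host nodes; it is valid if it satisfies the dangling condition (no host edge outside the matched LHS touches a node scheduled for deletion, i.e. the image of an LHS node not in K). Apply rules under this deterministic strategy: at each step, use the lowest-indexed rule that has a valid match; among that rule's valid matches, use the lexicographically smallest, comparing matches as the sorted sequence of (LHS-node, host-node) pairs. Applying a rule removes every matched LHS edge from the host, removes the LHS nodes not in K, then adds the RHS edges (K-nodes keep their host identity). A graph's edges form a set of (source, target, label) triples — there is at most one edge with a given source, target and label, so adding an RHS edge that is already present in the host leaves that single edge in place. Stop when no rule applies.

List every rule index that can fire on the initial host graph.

R0: no valid match — LHS pattern not found
R1: no valid match — LHS pattern not found
R2: 4 valid matches — {0↦3, 1↦2}, {0↦6, 1↦5}, {0↦7, 1↦4} (+1 more)

Answer: [R2]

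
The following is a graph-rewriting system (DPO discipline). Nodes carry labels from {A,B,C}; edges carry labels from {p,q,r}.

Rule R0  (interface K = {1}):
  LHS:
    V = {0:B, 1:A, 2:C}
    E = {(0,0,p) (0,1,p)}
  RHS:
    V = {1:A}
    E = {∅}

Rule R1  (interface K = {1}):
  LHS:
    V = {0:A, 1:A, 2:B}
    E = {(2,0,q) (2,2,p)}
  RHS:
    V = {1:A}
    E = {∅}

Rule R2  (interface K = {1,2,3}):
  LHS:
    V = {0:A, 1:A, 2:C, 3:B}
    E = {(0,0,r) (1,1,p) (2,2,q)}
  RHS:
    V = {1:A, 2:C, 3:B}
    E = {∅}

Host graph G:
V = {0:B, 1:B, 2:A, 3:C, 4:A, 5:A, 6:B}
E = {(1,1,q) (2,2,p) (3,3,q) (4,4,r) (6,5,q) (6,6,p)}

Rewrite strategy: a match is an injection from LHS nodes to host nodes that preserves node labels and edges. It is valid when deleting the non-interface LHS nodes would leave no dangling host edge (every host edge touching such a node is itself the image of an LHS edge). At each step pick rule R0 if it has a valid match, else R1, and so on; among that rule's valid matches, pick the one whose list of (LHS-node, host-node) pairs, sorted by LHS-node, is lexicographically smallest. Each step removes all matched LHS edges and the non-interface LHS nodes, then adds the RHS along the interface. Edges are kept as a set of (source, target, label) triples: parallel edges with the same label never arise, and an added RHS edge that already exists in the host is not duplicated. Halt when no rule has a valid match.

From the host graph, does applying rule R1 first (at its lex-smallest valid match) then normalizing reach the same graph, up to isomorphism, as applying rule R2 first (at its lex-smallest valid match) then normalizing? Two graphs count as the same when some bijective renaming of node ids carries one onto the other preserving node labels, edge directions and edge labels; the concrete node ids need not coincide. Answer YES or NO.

Answer: YES

Rewrite trace:
branch R1-first: apply at {0↦5, 1↦2, 2↦6} → |E|=4, then 1 more step(s) → NF |V|=4 |E|=1 V={0:B, 1:B, 2:A, 3:C} E=1-q->1
branch R2-first: apply at {0↦4, 1↦2, 2↦3, 3↦0} → |E|=3, then 1 more step(s) → NF |V|=4 |E|=1 V={0:B, 1:B, 2:A, 3:C} E=1-q->1
graphs isomorphic (equal up to label-preserving node renaming)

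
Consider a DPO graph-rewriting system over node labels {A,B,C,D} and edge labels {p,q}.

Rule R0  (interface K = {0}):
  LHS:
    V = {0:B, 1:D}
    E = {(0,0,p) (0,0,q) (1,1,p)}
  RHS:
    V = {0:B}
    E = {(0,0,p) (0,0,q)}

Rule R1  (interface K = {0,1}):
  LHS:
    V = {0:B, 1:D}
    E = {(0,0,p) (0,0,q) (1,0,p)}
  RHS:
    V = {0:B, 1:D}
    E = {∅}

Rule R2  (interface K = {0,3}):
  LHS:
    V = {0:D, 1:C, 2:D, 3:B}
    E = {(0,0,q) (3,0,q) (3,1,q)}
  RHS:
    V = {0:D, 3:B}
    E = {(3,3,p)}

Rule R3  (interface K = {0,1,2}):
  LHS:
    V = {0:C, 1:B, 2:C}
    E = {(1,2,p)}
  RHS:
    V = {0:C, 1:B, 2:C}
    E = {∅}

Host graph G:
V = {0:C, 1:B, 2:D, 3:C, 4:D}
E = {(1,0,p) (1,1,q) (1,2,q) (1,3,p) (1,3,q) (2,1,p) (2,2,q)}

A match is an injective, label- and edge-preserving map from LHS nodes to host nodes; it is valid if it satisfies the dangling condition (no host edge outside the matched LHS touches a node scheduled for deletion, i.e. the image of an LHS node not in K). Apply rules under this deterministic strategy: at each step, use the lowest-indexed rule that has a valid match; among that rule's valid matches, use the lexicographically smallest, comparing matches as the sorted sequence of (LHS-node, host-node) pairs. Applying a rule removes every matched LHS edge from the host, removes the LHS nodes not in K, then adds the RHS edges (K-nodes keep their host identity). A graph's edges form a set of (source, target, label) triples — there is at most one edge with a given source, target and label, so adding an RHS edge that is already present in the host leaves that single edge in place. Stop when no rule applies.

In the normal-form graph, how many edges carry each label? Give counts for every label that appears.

Answer: p:1

Rewrite trace:
initial: |V|=5 |E|=7  E = 1-p->0 1-q->1 1-q->2 1-p->3 1-q->3 2-p->1 2-q->2
step 1: apply R3 at {0↦0, 1↦1, 2↦3}  → |V|=5 |E|=6  E = 1-p->0 1-q->1 1-q->2 1-q->3 2-p->1 2-q->2
step 2: apply R2 at {0↦2, 1↦3, 2↦4, 3↦1}  → |V|=3 |E|=4  E = 1-p->0 1-p->1 1-q->1 2-p->1
step 3: apply R1 at {0↦1, 1↦2}  → |V|=3 |E|=1  E = 1-p->0
halt: no rule applies after step 3
NF edges: [(1, 0, 'p')]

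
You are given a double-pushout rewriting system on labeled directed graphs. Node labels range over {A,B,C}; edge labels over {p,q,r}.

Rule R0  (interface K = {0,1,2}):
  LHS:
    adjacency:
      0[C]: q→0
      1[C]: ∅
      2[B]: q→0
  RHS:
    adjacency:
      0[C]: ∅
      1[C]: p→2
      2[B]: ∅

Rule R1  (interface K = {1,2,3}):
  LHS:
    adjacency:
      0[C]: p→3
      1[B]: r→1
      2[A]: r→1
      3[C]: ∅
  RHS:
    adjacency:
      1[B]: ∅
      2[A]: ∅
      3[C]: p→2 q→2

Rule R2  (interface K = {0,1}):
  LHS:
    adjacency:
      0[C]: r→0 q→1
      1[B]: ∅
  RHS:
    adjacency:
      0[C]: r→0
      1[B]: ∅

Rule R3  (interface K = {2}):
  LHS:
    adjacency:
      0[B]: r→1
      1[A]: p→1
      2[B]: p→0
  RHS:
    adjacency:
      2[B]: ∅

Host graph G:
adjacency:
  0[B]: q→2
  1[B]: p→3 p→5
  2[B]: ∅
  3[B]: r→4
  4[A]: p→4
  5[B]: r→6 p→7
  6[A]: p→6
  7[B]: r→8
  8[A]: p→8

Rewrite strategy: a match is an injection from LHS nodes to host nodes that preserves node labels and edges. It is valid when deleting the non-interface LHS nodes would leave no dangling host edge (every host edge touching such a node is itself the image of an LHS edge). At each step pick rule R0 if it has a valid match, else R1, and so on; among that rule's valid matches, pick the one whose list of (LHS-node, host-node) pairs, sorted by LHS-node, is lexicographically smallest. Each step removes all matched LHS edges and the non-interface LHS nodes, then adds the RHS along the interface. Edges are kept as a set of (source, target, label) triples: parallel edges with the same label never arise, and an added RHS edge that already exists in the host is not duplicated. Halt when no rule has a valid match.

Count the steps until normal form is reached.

Answer: 3

Derivation:
start.  V:9 E:10  edges: 0-q->2 1-p->3 1-p->5 3-r->4 4-p->4 5-r->6 5-p->7 6-p->6 7-r->8 8-p->8
1. fire R3 via {0↦3, 1↦4, 2↦1}  →  V:7 E:7  edges: 0-q->2 1-p->5 5-r->6 5-p->7 6-p->6 7-r->8 8-p->8
2. fire R3 via {0↦7, 1↦8, 2↦5}  →  V:5 E:4  edges: 0-q->2 1-p->5 5-r->6 6-p->6
3. fire R3 via {0↦5, 1↦6, 2↦1}  →  V:3 E:1  edges: 0-q->2
halt: no rule applies after step 3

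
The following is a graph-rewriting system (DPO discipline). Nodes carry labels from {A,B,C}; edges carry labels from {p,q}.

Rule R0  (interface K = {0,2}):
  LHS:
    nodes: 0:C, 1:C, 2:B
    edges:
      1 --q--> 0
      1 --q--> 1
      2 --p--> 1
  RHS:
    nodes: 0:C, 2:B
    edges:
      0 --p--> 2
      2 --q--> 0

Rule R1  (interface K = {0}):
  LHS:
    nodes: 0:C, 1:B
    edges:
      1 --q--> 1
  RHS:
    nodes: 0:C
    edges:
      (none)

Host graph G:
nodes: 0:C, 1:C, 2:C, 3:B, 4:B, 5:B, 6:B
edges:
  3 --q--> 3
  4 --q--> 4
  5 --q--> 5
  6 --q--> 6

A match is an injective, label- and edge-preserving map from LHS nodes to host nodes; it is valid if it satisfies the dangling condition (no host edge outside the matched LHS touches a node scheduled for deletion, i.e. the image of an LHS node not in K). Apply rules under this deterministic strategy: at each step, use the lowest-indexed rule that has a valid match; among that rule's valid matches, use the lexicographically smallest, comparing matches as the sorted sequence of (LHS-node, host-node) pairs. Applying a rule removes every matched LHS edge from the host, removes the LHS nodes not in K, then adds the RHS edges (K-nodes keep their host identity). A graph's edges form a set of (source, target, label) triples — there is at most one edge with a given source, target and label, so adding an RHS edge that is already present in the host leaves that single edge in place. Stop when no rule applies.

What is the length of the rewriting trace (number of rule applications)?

Answer: 4

Rewrite trace:
initial: |V|=7 |E|=4  E = 3-q->3 4-q->4 5-q->5 6-q->6
step 1: apply R1 at {0↦0, 1↦3}  → |V|=6 |E|=3  E = 4-q->4 5-q->5 6-q->6
step 2: apply R1 at {0↦0, 1↦4}  → |V|=5 |E|=2  E = 5-q->5 6-q->6
step 3: apply R1 at {0↦0, 1↦5}  → |V|=4 |E|=1  E = 6-q->6
step 4: apply R1 at {0↦0, 1↦6}  → |V|=3 |E|=0  E = ∅
normal form: no rule applies after step 4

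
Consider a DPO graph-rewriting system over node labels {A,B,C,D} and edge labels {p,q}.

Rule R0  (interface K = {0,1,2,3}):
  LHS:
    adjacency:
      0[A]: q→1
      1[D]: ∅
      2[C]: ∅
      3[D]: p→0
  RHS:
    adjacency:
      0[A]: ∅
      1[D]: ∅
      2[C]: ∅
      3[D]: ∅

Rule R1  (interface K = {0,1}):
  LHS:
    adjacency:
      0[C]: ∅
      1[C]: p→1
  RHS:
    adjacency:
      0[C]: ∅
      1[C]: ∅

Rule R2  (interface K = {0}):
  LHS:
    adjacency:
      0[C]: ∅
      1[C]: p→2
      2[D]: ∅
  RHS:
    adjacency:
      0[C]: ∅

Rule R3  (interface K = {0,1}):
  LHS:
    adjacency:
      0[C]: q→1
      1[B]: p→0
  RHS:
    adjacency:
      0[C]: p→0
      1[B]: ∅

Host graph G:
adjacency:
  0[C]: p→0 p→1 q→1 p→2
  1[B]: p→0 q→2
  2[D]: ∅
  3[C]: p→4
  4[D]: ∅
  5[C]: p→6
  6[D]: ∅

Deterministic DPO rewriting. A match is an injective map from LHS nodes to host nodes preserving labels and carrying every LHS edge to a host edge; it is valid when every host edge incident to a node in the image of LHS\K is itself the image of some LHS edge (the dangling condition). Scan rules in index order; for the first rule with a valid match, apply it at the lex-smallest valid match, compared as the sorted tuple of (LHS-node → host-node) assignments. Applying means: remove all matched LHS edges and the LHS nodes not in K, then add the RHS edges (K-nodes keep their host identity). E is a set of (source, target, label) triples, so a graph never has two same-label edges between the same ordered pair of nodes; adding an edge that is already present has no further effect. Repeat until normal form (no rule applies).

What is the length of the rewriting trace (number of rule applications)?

[0] host  ⇒  7 nodes, 8 edges  {0-p->0 0-p->1 0-q->1 0-p->2 1-p->0 1-q->2 3-p->4 5-p->6}
[1] R1 @ {0↦3, 1↦0}  ⇒  7 nodes, 7 edges  {0-p->1 0-q->1 0-p->2 1-p->0 1-q->2 3-p->4 5-p->6}
[2] R2 @ {0↦0, 1↦3, 2↦4}  ⇒  5 nodes, 6 edges  {0-p->1 0-q->1 0-p->2 1-p->0 1-q->2 5-p->6}
[3] R2 @ {0↦0, 1↦5, 2↦6}  ⇒  3 nodes, 5 edges  {0-p->1 0-q->1 0-p->2 1-p->0 1-q->2}
[4] R3 @ {0↦0, 1↦1}  ⇒  3 nodes, 4 edges  {0-p->0 0-p->1 0-p->2 1-q->2}
final graph: no rule applies after step 4

Answer: 4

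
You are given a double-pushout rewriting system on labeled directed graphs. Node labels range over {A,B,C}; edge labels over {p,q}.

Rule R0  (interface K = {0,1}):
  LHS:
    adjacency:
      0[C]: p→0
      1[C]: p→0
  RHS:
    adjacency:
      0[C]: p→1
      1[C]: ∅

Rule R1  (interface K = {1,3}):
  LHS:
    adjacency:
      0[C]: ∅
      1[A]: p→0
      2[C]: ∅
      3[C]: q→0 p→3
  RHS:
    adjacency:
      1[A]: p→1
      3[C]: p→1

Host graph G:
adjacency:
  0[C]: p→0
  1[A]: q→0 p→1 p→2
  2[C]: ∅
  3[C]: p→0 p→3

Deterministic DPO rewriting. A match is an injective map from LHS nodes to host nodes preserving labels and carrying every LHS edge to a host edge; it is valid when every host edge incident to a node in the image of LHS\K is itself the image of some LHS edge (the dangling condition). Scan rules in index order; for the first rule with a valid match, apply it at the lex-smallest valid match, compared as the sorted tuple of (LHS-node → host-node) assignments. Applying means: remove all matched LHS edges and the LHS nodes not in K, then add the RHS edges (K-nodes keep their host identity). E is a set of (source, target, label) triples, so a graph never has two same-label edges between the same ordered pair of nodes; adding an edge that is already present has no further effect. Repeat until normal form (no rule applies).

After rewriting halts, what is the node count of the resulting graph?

Answer: 4

Rewrite trace:
start.  V:4 E:6  edges: 0-p->0 1-q->0 1-p->1 1-p->2 3-p->0 3-p->3
1. fire R0 via {0↦0, 1↦3}  →  V:4 E:5  edges: 0-p->3 1-q->0 1-p->1 1-p->2 3-p->3
2. fire R0 via {0↦3, 1↦0}  →  V:4 E:4  edges: 1-q->0 1-p->1 1-p->2 3-p->0
normal form: no rule applies after step 2
NF nodes: {0:C, 1:A, 2:C, 3:C}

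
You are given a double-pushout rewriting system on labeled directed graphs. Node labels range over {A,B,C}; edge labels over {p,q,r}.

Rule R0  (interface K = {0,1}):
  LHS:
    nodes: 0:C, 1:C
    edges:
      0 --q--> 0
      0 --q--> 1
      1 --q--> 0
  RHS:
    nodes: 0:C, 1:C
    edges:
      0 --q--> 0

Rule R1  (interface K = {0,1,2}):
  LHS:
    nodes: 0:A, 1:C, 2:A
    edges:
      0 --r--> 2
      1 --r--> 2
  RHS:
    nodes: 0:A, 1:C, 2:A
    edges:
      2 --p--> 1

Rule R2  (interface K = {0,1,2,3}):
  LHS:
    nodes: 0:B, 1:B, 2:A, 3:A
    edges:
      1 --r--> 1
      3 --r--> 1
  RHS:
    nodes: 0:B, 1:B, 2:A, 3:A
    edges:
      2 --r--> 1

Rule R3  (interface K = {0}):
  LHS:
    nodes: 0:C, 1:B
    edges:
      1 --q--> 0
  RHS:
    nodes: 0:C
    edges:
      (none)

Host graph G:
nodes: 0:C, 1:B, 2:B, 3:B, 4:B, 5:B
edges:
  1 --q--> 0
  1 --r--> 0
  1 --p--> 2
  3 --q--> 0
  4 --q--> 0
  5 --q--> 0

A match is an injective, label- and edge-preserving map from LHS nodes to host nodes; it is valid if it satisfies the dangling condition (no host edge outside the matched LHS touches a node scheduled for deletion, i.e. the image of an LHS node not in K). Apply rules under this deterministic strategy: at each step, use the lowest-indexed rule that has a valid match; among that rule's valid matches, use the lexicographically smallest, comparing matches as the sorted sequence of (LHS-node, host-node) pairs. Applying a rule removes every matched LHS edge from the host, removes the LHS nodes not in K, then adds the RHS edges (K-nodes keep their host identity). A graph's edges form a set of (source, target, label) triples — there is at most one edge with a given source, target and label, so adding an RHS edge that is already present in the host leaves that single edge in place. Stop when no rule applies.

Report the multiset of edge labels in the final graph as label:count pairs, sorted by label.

[0] host  ⇒  6 nodes, 6 edges  {1-q->0 1-r->0 1-p->2 3-q->0 4-q->0 5-q->0}
[1] R3 @ {0↦0, 1↦3}  ⇒  5 nodes, 5 edges  {1-q->0 1-r->0 1-p->2 4-q->0 5-q->0}
[2] R3 @ {0↦0, 1↦4}  ⇒  4 nodes, 4 edges  {1-q->0 1-r->0 1-p->2 5-q->0}
[3] R3 @ {0↦0, 1↦5}  ⇒  3 nodes, 3 edges  {1-q->0 1-r->0 1-p->2}
normal form: no rule applies after step 3
NF edges: [(1, 0, 'q'), (1, 0, 'r'), (1, 2, 'p')]

Answer: p:1 q:1 r:1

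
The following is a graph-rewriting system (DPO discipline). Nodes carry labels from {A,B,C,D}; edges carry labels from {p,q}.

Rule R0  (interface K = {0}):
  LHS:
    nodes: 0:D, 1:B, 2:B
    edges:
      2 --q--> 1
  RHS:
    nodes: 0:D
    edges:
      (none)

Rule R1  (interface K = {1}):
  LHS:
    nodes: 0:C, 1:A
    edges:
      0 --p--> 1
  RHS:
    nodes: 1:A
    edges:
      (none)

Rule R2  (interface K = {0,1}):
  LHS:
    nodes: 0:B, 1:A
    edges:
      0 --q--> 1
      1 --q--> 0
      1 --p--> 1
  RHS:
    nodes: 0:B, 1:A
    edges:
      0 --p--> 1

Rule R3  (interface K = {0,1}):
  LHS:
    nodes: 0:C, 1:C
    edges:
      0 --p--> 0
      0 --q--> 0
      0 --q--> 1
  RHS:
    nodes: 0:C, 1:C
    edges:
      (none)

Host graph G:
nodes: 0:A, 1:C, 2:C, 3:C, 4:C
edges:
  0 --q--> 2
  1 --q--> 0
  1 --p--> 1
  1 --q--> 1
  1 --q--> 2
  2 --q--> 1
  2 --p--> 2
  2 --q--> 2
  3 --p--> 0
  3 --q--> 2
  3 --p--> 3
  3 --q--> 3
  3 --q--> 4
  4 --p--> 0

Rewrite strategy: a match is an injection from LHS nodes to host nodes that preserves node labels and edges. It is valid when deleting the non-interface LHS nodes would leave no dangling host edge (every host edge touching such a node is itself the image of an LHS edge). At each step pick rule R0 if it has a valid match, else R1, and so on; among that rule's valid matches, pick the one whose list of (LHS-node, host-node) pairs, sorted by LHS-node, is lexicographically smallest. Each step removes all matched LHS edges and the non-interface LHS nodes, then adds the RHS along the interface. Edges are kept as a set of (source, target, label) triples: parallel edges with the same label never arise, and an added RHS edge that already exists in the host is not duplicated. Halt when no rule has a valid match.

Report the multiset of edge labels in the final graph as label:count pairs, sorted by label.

[0] host  ⇒  5 nodes, 14 edges  {0-q->2 1-q->0 1-p->1 1-q->1 1-q->2 2-q->1 2-p->2 2-q->2 3-p->0 3-q->2 3-p->3 3-q->3 3-q->4 4-p->0}
[1] R3 @ {0↦1, 1↦2}  ⇒  5 nodes, 11 edges  {0-q->2 1-q->0 2-q->1 2-p->2 2-q->2 3-p->0 3-q->2 3-p->3 3-q->3 3-q->4 4-p->0}
[2] R3 @ {0↦2, 1↦1}  ⇒  5 nodes, 8 edges  {0-q->2 1-q->0 3-p->0 3-q->2 3-p->3 3-q->3 3-q->4 4-p->0}
[3] R3 @ {0↦3, 1↦2}  ⇒  5 nodes, 5 edges  {0-q->2 1-q->0 3-p->0 3-q->4 4-p->0}
final graph: no rule applies after step 3
NF edges: [(0, 2, 'q'), (1, 0, 'q'), (3, 0, 'p'), (3, 4, 'q'), (4, 0, 'p')]

Answer: p:2 q:3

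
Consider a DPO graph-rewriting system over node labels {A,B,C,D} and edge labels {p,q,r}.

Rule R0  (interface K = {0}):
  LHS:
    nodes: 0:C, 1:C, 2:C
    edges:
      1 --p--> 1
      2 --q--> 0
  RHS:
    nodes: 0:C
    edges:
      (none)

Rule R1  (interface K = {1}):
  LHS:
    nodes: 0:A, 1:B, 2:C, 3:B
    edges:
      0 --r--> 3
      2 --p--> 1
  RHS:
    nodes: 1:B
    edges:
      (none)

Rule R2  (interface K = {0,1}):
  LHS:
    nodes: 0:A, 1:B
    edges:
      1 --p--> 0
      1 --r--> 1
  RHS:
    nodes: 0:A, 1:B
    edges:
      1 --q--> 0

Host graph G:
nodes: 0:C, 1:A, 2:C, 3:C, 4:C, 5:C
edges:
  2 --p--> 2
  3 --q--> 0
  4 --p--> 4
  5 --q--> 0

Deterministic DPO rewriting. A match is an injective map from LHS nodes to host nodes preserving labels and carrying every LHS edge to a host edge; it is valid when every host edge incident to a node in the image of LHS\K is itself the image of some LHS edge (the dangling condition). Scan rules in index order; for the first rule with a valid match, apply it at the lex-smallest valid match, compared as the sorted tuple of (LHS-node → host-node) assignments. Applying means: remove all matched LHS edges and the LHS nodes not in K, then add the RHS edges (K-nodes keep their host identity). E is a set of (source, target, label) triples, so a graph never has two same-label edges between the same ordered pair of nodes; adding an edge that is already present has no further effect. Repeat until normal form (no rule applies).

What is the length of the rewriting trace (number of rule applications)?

[0] host  ⇒  6 nodes, 4 edges  {2-p->2 3-q->0 4-p->4 5-q->0}
[1] R0 @ {0↦0, 1↦2, 2↦3}  ⇒  4 nodes, 2 edges  {4-p->4 5-q->0}
[2] R0 @ {0↦0, 1↦4, 2↦5}  ⇒  2 nodes, 0 edges  {∅}
final graph: no rule applies after step 2

Answer: 2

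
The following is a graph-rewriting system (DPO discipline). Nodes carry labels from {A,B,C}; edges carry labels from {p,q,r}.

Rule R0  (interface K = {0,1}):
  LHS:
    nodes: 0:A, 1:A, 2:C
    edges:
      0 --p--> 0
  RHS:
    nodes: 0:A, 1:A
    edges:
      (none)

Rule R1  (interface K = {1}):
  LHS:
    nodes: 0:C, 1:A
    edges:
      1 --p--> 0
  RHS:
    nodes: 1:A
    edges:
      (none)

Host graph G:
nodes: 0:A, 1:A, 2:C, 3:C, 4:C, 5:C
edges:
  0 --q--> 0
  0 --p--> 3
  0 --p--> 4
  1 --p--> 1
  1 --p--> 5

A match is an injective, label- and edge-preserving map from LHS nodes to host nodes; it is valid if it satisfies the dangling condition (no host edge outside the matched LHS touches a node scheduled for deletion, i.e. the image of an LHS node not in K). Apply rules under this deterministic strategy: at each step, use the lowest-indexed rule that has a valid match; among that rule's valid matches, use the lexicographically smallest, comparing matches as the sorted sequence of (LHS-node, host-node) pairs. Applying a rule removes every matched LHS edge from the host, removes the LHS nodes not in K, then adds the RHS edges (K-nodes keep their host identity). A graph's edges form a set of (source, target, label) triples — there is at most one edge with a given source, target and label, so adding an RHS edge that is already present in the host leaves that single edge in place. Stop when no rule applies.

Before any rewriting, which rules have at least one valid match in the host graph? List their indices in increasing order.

R0: 1 valid match — {0↦1, 1↦0, 2↦2}
R1: 3 valid matches — {0↦3, 1↦0}, {0↦4, 1↦0}, {0↦5, 1↦1}

Answer: [R0,R1]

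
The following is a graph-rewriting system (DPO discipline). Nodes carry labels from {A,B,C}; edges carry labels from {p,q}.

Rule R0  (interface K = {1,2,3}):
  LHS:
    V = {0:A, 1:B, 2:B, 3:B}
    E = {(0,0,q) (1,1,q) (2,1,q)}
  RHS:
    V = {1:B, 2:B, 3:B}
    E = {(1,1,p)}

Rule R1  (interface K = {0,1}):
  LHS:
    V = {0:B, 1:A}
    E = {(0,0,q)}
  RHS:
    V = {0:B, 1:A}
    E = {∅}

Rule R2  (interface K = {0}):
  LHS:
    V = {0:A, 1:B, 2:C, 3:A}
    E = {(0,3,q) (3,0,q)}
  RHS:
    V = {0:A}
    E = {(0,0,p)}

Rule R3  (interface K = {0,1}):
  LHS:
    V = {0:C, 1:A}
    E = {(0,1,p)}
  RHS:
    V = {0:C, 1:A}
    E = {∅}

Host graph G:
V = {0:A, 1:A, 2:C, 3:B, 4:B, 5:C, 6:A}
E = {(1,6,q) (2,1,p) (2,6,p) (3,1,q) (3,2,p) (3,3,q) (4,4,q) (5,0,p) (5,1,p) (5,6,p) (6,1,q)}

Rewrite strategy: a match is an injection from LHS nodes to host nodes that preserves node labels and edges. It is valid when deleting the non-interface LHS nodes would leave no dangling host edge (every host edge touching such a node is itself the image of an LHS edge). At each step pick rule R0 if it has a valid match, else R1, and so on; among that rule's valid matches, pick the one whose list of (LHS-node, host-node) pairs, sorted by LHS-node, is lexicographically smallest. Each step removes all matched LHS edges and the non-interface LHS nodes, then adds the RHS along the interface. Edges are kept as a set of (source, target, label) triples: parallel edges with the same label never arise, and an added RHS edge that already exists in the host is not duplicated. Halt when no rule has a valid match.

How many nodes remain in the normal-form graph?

initial: |V|=7 |E|=11  E = 1-q->6 2-p->1 2-p->6 3-q->1 3-p->2 3-q->3 4-q->4 5-p->0 5-p->1 5-p->6 6-q->1
step 1: apply R1 at {0↦3, 1↦0}  → |V|=7 |E|=10  E = 1-q->6 2-p->1 2-p->6 3-q->1 3-p->2 4-q->4 5-p->0 5-p->1 5-p->6 6-q->1
step 2: apply R1 at {0↦4, 1↦0}  → |V|=7 |E|=9  E = 1-q->6 2-p->1 2-p->6 3-q->1 3-p->2 5-p->0 5-p->1 5-p->6 6-q->1
step 3: apply R3 at {0↦2, 1↦1}  → |V|=7 |E|=8  E = 1-q->6 2-p->6 3-q->1 3-p->2 5-p->0 5-p->1 5-p->6 6-q->1
step 4: apply R3 at {0↦2, 1↦6}  → |V|=7 |E|=7  E = 1-q->6 3-q->1 3-p->2 5-p->0 5-p->1 5-p->6 6-q->1
step 5: apply R3 at {0↦5, 1↦0}  → |V|=7 |E|=6  E = 1-q->6 3-q->1 3-p->2 5-p->1 5-p->6 6-q->1
step 6: apply R3 at {0↦5, 1↦1}  → |V|=7 |E|=5  E = 1-q->6 3-q->1 3-p->2 5-p->6 6-q->1
step 7: apply R3 at {0↦5, 1↦6}  → |V|=7 |E|=4  E = 1-q->6 3-q->1 3-p->2 6-q->1
step 8: apply R2 at {0↦1, 1↦4, 2↦5, 3↦6}  → |V|=4 |E|=3  E = 1-p->1 3-q->1 3-p->2
halt: no rule applies after step 8
NF nodes: {0:A, 1:A, 2:C, 3:B}

Answer: 4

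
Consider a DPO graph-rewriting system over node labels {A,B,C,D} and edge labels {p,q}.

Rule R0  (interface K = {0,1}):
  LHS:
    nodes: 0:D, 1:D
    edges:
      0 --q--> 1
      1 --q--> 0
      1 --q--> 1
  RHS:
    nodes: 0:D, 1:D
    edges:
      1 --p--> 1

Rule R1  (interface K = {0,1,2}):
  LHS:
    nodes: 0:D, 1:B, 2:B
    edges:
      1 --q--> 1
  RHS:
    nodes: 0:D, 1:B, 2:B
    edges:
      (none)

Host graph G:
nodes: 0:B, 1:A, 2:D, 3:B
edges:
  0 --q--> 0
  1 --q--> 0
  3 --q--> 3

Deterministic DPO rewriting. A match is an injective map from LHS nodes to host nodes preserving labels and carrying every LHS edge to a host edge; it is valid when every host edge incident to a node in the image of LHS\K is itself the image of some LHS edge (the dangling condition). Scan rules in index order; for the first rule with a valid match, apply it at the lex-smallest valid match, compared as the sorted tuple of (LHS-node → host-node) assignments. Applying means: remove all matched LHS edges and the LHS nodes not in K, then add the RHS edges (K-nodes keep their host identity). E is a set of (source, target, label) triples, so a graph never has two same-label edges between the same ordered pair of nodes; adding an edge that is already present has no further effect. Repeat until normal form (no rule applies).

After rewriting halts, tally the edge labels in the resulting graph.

[0] host  ⇒  4 nodes, 3 edges  {0-q->0 1-q->0 3-q->3}
[1] R1 @ {0↦2, 1↦0, 2↦3}  ⇒  4 nodes, 2 edges  {1-q->0 3-q->3}
[2] R1 @ {0↦2, 1↦3, 2↦0}  ⇒  4 nodes, 1 edges  {1-q->0}
final graph: no rule applies after step 2
NF edges: [(1, 0, 'q')]

Answer: q:1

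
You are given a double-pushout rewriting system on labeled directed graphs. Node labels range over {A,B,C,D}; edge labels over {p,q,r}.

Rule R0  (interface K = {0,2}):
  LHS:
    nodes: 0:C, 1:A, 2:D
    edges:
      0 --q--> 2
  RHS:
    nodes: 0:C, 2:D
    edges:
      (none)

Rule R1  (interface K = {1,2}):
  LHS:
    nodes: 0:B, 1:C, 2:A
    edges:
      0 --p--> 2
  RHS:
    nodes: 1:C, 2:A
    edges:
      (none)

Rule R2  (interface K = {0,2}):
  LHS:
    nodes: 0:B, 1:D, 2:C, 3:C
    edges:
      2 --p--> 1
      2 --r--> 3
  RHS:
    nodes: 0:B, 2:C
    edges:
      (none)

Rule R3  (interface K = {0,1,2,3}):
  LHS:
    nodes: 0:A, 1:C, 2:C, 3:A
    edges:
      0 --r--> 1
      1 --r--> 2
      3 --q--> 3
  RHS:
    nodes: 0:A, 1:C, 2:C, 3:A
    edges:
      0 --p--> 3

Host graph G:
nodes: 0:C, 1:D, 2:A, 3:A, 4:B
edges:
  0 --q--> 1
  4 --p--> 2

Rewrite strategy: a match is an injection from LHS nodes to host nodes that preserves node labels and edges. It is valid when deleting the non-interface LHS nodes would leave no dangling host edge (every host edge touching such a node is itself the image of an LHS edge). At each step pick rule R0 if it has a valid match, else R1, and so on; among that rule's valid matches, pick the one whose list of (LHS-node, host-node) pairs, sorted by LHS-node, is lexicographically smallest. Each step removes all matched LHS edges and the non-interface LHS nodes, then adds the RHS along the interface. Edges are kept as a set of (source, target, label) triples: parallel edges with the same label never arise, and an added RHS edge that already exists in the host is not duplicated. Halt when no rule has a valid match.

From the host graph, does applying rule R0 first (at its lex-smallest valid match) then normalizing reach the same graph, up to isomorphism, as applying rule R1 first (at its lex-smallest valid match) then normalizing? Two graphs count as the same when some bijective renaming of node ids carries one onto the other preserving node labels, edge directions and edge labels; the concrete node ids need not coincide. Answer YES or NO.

Answer: YES

Steps:
branch R0-first: apply at {0↦0, 1↦3, 2↦1} → |E|=1, then 1 more step(s) → NF |V|=3 |E|=0 V={0:C, 1:D, 2:A} E=∅
branch R1-first: apply at {0↦4, 1↦0, 2↦2} → |E|=1, then 1 more step(s) → NF |V|=3 |E|=0 V={0:C, 1:D, 3:A} E=∅
graphs isomorphic (equal up to label-preserving node renaming)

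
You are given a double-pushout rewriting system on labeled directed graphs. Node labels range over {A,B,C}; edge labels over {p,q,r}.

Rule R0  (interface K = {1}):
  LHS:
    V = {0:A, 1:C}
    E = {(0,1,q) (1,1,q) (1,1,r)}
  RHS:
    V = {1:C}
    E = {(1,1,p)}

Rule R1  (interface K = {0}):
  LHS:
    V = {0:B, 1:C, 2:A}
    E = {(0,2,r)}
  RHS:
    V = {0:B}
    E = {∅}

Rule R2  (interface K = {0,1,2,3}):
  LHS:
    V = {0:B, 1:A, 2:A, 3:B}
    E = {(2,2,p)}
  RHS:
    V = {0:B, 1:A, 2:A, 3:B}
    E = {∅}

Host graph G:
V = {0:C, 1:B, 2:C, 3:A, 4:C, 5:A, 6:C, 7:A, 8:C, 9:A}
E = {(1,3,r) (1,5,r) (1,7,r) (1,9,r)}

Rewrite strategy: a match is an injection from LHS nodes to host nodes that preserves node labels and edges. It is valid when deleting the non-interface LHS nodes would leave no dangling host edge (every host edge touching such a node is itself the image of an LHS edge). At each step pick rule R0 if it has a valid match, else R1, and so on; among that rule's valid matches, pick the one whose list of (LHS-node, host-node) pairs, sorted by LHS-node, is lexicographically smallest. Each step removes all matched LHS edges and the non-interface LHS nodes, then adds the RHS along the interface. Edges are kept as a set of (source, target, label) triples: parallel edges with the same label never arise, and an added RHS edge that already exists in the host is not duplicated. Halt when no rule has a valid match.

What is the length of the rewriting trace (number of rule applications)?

Answer: 4

Derivation:
[0] host  ⇒  10 nodes, 4 edges  {1-r->3 1-r->5 1-r->7 1-r->9}
[1] R1 @ {0↦1, 1↦0, 2↦3}  ⇒  8 nodes, 3 edges  {1-r->5 1-r->7 1-r->9}
[2] R1 @ {0↦1, 1↦2, 2↦5}  ⇒  6 nodes, 2 edges  {1-r->7 1-r->9}
[3] R1 @ {0↦1, 1↦4, 2↦7}  ⇒  4 nodes, 1 edges  {1-r->9}
[4] R1 @ {0↦1, 1↦6, 2↦9}  ⇒  2 nodes, 0 edges  {∅}
normal form: no rule applies after step 4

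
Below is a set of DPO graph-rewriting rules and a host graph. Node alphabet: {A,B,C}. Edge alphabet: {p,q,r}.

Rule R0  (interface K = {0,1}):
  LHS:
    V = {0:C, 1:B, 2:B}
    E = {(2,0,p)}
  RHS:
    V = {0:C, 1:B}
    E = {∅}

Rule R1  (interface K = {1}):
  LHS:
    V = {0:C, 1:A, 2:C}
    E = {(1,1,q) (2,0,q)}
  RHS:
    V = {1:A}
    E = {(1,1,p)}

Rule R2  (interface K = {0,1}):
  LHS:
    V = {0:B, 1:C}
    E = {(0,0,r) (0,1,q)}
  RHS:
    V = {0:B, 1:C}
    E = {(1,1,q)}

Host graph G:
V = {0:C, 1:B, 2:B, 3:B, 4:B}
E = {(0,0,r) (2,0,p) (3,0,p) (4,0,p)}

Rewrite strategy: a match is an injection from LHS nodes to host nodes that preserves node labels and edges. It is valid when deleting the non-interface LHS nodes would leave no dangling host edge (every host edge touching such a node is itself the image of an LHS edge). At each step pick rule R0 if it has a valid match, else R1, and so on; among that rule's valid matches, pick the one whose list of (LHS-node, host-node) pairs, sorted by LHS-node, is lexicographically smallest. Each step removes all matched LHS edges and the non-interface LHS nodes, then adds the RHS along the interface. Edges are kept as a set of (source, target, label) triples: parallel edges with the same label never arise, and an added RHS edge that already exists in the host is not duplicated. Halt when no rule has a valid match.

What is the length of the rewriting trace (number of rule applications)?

Answer: 3

Rewrite trace:
initial: |V|=5 |E|=4  E = 0-r->0 2-p->0 3-p->0 4-p->0
step 1: apply R0 at {0↦0, 1↦1, 2↦2}  → |V|=4 |E|=3  E = 0-r->0 3-p->0 4-p->0
step 2: apply R0 at {0↦0, 1↦1, 2↦3}  → |V|=3 |E|=2  E = 0-r->0 4-p->0
step 3: apply R0 at {0↦0, 1↦1, 2↦4}  → |V|=2 |E|=1  E = 0-r->0
halt: no rule applies after step 3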